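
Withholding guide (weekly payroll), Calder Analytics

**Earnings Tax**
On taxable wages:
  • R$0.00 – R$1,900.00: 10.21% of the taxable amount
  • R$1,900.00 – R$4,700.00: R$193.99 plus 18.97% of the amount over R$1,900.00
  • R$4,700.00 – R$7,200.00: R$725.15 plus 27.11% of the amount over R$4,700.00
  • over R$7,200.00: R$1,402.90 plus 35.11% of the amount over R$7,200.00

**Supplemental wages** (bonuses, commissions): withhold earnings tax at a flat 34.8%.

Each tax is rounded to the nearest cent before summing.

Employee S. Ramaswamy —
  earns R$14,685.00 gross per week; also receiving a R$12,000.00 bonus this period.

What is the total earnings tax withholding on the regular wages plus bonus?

Earnings Tax: taxable = R$14,685.00
  R$1,402.90 + 35.11% × (R$14,685.00 − R$7,200.00) = R$1,402.90 + 35.11% × R$7,485.00 = R$4,030.88
Supplemental (34.8% flat on bonus): 34.8% × R$12,000.00 = R$4,176.00
Total earnings tax: R$4,030.88 + R$4,176.00 = R$8,206.88

R$8,206.88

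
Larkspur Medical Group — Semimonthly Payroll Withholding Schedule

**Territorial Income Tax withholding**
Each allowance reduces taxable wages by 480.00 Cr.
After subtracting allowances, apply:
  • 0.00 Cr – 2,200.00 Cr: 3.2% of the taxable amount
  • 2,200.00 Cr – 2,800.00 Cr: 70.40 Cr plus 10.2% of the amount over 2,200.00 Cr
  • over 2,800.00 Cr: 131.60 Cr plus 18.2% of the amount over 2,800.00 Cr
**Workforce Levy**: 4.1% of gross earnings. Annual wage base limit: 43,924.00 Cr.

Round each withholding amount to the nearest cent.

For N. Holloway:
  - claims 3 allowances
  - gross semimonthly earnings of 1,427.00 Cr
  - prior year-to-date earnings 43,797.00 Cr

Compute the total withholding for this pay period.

5.21 Cr

Territorial Income Tax: taxable = 1,427.00 Cr − 3×480.00 Cr = -13.00 Cr
  Taxable ≤ 0 → 0.00 Cr
Workforce Levy: cap 43,924.00 Cr − YTD 43,797.00 Cr = 127.00 Cr subject; 4.1% × 127.00 Cr = 5.21 Cr
Total: 0.00 Cr + 5.21 Cr = 5.21 Cr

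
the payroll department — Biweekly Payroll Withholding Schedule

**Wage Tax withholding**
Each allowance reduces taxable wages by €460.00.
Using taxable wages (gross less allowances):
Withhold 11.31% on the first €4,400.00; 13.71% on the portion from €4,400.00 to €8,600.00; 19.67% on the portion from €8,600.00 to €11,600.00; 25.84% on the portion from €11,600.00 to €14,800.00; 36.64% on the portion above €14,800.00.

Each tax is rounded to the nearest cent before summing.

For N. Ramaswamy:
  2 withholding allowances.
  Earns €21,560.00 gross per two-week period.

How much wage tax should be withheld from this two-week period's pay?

Wage Tax: taxable = €21,560.00 − 2×€460.00 = €20,640.00
  €2,490.44 + 36.64% × (€20,640.00 − €14,800.00) = €2,490.44 + 36.64% × €5,840.00 = €4,630.22

€4,630.22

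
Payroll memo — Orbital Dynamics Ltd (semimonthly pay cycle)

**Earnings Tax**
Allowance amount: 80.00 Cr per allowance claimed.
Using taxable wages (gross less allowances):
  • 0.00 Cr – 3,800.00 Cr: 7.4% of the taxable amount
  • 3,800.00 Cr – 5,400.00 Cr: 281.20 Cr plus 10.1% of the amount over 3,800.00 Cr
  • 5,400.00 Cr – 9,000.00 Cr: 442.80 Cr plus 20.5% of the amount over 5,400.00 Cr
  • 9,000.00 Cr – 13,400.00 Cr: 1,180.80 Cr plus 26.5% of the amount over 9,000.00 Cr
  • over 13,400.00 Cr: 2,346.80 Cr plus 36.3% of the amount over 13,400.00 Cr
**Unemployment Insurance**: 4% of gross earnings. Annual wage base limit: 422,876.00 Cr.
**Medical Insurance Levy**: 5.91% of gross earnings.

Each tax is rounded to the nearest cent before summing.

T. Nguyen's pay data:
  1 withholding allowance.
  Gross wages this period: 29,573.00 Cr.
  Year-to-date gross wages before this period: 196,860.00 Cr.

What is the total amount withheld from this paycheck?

Earnings Tax: taxable = 29,573.00 Cr − 1×80.00 Cr = 29,493.00 Cr
  2,346.80 Cr + 36.3% × (29,493.00 Cr − 13,400.00 Cr) = 2,346.80 Cr + 36.3% × 16,093.00 Cr = 8,188.56 Cr
Unemployment Insurance: 4% × 29,573.00 Cr = 1,182.92 Cr
Medical Insurance Levy: 5.91% × 29,573.00 Cr = 1,747.76 Cr
Total: 8,188.56 Cr + 1,182.92 Cr + 1,747.76 Cr = 11,119.24 Cr

11,119.24 Cr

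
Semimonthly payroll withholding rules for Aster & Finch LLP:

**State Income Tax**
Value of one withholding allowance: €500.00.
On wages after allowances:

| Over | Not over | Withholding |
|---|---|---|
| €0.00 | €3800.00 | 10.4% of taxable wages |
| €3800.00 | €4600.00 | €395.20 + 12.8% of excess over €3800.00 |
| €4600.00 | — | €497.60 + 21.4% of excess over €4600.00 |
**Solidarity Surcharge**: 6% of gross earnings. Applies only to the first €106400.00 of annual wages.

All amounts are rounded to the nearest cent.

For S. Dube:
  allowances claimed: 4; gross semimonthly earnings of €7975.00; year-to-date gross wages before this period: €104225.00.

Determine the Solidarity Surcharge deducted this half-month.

Solidarity Surcharge: cap €106400.00 − YTD €104225.00 = €2175.00 subject; 6% × €2175.00 = €130.50

€130.50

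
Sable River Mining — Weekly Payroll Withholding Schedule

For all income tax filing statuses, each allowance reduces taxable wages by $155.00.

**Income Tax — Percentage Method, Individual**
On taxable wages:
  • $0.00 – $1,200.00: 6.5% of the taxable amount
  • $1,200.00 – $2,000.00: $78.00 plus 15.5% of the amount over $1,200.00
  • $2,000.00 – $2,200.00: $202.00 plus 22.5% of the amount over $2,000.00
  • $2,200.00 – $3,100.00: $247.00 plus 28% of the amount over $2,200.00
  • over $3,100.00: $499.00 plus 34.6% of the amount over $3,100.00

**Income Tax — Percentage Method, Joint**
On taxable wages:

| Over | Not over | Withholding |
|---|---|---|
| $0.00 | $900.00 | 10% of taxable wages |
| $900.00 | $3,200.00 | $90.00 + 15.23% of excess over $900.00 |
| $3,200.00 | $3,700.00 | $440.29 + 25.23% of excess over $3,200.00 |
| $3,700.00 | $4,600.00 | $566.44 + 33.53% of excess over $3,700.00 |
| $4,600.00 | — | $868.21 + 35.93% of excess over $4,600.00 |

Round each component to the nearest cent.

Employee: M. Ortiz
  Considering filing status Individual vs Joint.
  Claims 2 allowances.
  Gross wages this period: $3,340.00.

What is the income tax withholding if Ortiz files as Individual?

Income Tax (Individual): taxable = $3,340.00 − 2×$155.00 = $3,030.00
  $247.00 + 28% × ($3,030.00 − $2,200.00) = $247.00 + 28% × $830.00 = $479.40

$479.40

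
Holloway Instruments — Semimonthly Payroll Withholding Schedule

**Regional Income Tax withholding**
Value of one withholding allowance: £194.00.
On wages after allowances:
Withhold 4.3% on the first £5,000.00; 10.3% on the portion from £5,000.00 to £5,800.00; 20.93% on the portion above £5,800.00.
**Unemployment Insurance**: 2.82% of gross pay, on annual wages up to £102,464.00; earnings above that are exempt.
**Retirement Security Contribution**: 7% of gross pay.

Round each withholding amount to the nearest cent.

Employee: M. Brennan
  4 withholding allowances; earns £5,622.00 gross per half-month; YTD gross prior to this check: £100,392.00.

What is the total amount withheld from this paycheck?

Regional Income Tax: taxable = £5,622.00 − 4×£194.00 = £4,846.00
  4.3% × £4,846.00 = £208.38
Unemployment Insurance: cap £102,464.00 − YTD £100,392.00 = £2,072.00 subject; 2.82% × £2,072.00 = £58.43
Retirement Security Contribution: 7% × £5,622.00 = £393.54
Total: £208.38 + £58.43 + £393.54 = £660.35

£660.35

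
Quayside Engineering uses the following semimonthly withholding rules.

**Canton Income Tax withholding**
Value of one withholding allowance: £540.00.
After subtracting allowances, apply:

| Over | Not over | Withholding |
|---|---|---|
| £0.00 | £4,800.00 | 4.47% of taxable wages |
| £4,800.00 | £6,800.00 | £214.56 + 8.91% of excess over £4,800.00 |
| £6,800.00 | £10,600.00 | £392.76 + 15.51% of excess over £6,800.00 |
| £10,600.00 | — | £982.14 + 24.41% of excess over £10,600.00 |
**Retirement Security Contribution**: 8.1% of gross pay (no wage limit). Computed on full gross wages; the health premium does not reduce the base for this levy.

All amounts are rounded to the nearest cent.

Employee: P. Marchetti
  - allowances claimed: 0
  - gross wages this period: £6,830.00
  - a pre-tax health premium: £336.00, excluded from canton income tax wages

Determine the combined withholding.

£918.73

Canton Income Tax: taxable = £6,830.00 − £336.00 = £6,494.00
  £214.56 + 8.91% × (£6,494.00 − £4,800.00) = £214.56 + 8.91% × £1,694.00 = £365.50
Retirement Security Contribution: 8.1% × £6,830.00 = £553.23
Total: £365.50 + £553.23 = £918.73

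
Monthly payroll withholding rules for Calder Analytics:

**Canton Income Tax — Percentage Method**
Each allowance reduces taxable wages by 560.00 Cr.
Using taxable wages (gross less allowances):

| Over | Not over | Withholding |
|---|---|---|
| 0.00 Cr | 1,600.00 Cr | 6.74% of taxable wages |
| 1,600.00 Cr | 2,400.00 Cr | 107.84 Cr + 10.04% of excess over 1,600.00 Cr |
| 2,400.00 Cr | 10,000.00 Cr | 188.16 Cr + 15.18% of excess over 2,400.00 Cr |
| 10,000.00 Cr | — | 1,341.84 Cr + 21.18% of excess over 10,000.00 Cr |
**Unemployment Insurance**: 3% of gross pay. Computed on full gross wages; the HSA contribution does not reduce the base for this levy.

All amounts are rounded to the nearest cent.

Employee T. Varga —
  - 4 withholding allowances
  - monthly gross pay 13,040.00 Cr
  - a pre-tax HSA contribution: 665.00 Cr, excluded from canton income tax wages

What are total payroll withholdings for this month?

Canton Income Tax: taxable = 13,040.00 Cr − 665.00 Cr − 4×560.00 Cr = 10,135.00 Cr
  1,341.84 Cr + 21.18% × (10,135.00 Cr − 10,000.00 Cr) = 1,341.84 Cr + 21.18% × 135.00 Cr = 1,370.43 Cr
Unemployment Insurance: 3% × 13,040.00 Cr = 391.20 Cr
Total: 1,370.43 Cr + 391.20 Cr = 1,761.63 Cr

1,761.63 Cr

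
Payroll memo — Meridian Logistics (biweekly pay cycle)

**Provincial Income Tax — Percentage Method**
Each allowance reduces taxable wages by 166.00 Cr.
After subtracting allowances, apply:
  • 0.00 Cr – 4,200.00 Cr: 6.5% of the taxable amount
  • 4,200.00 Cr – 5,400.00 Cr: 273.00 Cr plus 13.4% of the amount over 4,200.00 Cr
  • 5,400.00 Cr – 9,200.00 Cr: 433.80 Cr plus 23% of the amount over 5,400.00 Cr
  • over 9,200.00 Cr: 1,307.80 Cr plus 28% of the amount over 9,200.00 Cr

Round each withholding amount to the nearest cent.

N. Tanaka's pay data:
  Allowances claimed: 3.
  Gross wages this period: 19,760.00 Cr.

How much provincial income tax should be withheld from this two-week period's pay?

4,125.16 Cr

Provincial Income Tax: taxable = 19,760.00 Cr − 3×166.00 Cr = 19,262.00 Cr
  1,307.80 Cr + 28% × (19,262.00 Cr − 9,200.00 Cr) = 1,307.80 Cr + 28% × 10,062.00 Cr = 4,125.16 Cr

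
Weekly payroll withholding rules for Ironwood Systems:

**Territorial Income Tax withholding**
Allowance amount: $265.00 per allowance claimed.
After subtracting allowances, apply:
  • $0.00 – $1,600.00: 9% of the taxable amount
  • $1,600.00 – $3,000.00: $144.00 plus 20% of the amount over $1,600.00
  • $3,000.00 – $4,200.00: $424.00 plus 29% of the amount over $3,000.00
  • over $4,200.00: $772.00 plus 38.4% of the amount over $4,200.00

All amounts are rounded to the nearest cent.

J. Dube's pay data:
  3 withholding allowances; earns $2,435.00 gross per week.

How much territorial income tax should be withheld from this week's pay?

$152.00

Territorial Income Tax: taxable = $2,435.00 − 3×$265.00 = $1,640.00
  $144.00 + 20% × ($1,640.00 − $1,600.00) = $144.00 + 20% × $40.00 = $152.00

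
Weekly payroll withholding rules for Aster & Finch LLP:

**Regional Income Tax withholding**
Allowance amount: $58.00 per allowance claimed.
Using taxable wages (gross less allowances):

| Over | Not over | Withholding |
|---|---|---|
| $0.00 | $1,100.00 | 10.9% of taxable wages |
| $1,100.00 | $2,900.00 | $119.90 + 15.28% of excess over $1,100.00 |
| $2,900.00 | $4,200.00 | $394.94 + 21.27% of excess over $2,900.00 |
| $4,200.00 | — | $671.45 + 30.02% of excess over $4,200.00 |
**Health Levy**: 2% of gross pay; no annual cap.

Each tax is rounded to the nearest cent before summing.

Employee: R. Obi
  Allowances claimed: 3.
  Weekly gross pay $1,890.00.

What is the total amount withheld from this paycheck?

$251.82

Regional Income Tax: taxable = $1,890.00 − 3×$58.00 = $1,716.00
  $119.90 + 15.28% × ($1,716.00 − $1,100.00) = $119.90 + 15.28% × $616.00 = $214.02
Health Levy: 2% × $1,890.00 = $37.80
Total: $214.02 + $37.80 = $251.82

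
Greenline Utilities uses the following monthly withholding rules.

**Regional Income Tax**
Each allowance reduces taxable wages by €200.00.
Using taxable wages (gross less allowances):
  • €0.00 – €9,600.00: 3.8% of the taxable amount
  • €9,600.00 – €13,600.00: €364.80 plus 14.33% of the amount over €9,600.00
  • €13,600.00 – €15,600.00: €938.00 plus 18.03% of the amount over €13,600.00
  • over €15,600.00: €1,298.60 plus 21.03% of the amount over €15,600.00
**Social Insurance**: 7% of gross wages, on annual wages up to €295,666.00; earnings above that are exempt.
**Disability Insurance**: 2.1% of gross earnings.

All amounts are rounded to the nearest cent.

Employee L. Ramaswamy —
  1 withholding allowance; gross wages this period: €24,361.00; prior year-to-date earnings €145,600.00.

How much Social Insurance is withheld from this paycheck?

€1,705.27

Social Insurance: 7% × €24,361.00 = €1,705.27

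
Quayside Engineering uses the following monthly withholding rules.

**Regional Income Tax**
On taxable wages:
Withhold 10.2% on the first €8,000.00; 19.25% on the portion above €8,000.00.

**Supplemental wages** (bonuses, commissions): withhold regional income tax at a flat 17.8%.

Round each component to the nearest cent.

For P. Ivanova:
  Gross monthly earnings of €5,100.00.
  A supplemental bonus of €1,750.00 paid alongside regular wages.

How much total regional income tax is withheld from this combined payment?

Regional Income Tax: taxable = €5,100.00
  10.2% × €5,100.00 = €520.20
Supplemental (17.8% flat on bonus): 17.8% × €1,750.00 = €311.50
Total regional income tax: €520.20 + €311.50 = €831.70

€831.70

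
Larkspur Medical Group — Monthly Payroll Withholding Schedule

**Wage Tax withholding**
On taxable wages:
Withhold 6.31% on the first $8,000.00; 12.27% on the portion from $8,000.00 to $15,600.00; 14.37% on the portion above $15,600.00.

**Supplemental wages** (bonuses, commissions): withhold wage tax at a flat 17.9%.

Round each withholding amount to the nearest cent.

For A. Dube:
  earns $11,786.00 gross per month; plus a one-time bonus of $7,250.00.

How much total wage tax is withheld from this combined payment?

Wage Tax: taxable = $11,786.00
  $504.80 + 12.27% × ($11,786.00 − $8,000.00) = $504.80 + 12.27% × $3,786.00 = $969.34
Supplemental (17.9% flat on bonus): 17.9% × $7,250.00 = $1,297.75
Total wage tax: $969.34 + $1,297.75 = $2,267.09

$2,267.09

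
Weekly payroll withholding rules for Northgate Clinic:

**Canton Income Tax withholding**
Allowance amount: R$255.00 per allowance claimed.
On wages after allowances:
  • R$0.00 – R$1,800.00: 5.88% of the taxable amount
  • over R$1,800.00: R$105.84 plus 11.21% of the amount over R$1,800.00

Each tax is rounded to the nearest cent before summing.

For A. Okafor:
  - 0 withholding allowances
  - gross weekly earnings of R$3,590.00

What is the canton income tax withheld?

Canton Income Tax: taxable = R$3,590.00
  R$105.84 + 11.21% × (R$3,590.00 − R$1,800.00) = R$105.84 + 11.21% × R$1,790.00 = R$306.50

R$306.50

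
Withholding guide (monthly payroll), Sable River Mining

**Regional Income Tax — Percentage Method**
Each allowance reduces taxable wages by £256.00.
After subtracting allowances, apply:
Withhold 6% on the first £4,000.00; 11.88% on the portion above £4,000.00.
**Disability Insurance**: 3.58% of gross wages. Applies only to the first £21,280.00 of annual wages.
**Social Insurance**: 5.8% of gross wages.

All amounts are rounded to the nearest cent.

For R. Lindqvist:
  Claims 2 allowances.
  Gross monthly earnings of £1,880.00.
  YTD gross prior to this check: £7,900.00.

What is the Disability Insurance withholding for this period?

Disability Insurance: 3.58% × £1,880.00 = £67.30

£67.30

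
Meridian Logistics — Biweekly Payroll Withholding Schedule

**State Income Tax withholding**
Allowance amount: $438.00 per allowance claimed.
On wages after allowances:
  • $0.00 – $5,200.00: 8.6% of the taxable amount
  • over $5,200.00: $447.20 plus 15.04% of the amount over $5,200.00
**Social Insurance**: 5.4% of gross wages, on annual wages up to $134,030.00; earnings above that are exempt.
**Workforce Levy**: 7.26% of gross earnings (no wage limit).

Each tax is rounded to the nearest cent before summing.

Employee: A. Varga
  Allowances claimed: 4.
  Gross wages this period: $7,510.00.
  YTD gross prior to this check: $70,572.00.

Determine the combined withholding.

State Income Tax: taxable = $7,510.00 − 4×$438.00 = $5,758.00
  $447.20 + 15.04% × ($5,758.00 − $5,200.00) = $447.20 + 15.04% × $558.00 = $531.12
Social Insurance: 5.4% × $7,510.00 = $405.54
Workforce Levy: 7.26% × $7,510.00 = $545.23
Total: $531.12 + $405.54 + $545.23 = $1,481.89

$1,481.89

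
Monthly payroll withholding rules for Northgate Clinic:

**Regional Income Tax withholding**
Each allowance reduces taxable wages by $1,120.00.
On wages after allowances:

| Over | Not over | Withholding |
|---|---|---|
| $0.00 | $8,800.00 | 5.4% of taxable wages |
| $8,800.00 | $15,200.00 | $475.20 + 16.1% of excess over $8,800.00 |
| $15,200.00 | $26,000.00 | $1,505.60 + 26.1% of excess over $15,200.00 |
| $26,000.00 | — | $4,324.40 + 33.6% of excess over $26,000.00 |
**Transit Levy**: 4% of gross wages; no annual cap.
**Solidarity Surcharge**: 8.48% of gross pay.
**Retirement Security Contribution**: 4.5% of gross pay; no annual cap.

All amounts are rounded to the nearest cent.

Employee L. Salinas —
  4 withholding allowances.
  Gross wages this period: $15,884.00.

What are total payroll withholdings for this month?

$3,591.54

Regional Income Tax: taxable = $15,884.00 − 4×$1,120.00 = $11,404.00
  $475.20 + 16.1% × ($11,404.00 − $8,800.00) = $475.20 + 16.1% × $2,604.00 = $894.44
Transit Levy: 4% × $15,884.00 = $635.36
Solidarity Surcharge: 8.48% × $15,884.00 = $1,346.96
Retirement Security Contribution: 4.5% × $15,884.00 = $714.78
Total: $894.44 + $635.36 + $1,346.96 + $714.78 = $3,591.54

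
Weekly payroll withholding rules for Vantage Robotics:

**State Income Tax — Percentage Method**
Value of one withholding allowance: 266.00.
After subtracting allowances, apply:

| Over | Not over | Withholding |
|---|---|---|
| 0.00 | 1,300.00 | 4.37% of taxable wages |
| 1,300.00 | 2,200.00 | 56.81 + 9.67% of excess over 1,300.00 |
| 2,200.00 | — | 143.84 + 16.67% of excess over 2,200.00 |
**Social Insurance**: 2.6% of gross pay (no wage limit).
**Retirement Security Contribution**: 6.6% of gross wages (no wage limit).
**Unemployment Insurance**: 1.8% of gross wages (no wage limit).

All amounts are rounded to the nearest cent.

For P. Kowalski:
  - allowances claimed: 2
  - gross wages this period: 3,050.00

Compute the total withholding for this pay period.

State Income Tax: taxable = 3,050.00 − 2×266.00 = 2,518.00
  143.84 + 16.67% × (2,518.00 − 2,200.00) = 143.84 + 16.67% × 318.00 = 196.85
Social Insurance: 2.6% × 3,050.00 = 79.30
Retirement Security Contribution: 6.6% × 3,050.00 = 201.30
Unemployment Insurance: 1.8% × 3,050.00 = 54.90
Total: 196.85 + 79.30 + 201.30 + 54.90 = 532.35

532.35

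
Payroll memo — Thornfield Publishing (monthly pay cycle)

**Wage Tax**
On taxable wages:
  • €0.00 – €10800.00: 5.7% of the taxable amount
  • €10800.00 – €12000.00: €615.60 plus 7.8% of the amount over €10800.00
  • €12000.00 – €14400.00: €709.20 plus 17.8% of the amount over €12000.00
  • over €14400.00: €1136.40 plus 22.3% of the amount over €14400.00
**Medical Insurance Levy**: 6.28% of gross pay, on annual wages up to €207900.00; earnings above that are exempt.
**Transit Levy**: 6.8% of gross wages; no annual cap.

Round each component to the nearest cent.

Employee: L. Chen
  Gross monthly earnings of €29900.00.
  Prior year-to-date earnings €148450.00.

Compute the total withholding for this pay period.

€8503.82

Wage Tax: taxable = €29900.00
  €1136.40 + 22.3% × (€29900.00 − €14400.00) = €1136.40 + 22.3% × €15500.00 = €4592.90
Medical Insurance Levy: 6.28% × €29900.00 = €1877.72
Transit Levy: 6.8% × €29900.00 = €2033.20
Total: €4592.90 + €1877.72 + €2033.20 = €8503.82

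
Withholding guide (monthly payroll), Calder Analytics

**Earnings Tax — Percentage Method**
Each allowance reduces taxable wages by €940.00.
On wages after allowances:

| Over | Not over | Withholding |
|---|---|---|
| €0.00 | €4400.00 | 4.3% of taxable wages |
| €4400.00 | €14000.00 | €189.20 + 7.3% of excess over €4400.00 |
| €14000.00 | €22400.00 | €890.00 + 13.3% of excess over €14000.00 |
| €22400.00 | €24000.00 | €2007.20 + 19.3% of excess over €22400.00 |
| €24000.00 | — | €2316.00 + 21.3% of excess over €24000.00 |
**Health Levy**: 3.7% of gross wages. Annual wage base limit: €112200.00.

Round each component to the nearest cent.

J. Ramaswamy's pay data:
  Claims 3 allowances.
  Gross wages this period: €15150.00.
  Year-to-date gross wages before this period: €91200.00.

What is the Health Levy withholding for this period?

Health Levy: 3.7% × €15150.00 = €560.55

€560.55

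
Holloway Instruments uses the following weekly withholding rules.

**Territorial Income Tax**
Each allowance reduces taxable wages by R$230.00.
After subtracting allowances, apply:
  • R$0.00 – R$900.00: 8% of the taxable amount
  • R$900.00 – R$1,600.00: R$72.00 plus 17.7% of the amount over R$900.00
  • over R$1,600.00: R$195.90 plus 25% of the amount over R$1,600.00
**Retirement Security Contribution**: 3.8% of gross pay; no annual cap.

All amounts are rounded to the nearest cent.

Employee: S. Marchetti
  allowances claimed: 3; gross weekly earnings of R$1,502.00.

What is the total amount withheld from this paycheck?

Territorial Income Tax: taxable = R$1,502.00 − 3×R$230.00 = R$812.00
  8% × R$812.00 = R$64.96
Retirement Security Contribution: 3.8% × R$1,502.00 = R$57.08
Total: R$64.96 + R$57.08 = R$122.04

R$122.04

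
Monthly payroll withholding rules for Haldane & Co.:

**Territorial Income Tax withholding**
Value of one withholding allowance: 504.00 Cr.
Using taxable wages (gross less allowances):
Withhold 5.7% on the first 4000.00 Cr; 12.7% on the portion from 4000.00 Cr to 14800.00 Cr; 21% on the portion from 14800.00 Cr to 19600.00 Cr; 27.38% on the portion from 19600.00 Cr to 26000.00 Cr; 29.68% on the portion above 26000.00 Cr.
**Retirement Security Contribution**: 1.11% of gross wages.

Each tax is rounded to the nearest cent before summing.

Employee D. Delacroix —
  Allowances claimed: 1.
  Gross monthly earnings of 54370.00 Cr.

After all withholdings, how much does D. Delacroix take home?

Territorial Income Tax: taxable = 54370.00 Cr − 1×504.00 Cr = 53866.00 Cr
  4359.92 Cr + 29.68% × (53866.00 Cr − 26000.00 Cr) = 4359.92 Cr + 29.68% × 27866.00 Cr = 12630.55 Cr
Retirement Security Contribution: 1.11% × 54370.00 Cr = 603.51 Cr
Total withheld: 12630.55 Cr + 603.51 Cr = 13234.06 Cr
Net pay: 54370.00 Cr − 13234.06 Cr = 41135.94 Cr

41135.94 Cr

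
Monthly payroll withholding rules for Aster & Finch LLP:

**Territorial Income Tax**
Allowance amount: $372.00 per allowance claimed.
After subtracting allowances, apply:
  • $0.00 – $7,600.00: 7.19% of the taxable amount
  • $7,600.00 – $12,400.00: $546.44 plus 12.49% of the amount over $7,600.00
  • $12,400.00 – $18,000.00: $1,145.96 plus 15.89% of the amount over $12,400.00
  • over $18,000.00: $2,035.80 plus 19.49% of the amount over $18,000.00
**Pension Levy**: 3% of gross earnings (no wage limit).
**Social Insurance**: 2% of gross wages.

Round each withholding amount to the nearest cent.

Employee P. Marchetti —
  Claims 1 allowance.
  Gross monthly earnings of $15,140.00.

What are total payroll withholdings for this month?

$2,279.24

Territorial Income Tax: taxable = $15,140.00 − 1×$372.00 = $14,768.00
  $1,145.96 + 15.89% × ($14,768.00 − $12,400.00) = $1,145.96 + 15.89% × $2,368.00 = $1,522.24
Pension Levy: 3% × $15,140.00 = $454.20
Social Insurance: 2% × $15,140.00 = $302.80
Total: $1,522.24 + $454.20 + $302.80 = $2,279.24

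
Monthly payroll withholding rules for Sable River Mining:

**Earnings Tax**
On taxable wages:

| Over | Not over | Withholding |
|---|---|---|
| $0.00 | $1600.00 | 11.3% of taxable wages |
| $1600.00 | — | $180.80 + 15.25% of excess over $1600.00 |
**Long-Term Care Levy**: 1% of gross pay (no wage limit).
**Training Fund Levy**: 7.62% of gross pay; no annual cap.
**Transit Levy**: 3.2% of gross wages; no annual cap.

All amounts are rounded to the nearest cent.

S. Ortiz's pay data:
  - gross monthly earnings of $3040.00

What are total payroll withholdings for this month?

$759.73

Earnings Tax: taxable = $3040.00
  $180.80 + 15.25% × ($3040.00 − $1600.00) = $180.80 + 15.25% × $1440.00 = $400.40
Long-Term Care Levy: 1% × $3040.00 = $30.40
Training Fund Levy: 7.62% × $3040.00 = $231.65
Transit Levy: 3.2% × $3040.00 = $97.28
Total: $400.40 + $30.40 + $231.65 + $97.28 = $759.73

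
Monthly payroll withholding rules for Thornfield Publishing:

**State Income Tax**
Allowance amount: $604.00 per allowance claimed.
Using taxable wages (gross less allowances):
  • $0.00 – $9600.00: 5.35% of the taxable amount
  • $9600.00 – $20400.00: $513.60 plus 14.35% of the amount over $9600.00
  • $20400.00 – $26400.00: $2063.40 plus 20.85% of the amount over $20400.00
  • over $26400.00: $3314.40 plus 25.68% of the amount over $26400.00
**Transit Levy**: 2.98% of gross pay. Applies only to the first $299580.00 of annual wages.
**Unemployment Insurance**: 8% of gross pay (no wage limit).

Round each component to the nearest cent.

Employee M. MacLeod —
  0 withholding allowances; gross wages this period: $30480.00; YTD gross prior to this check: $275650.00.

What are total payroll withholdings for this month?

$7513.65

State Income Tax: taxable = $30480.00
  $3314.40 + 25.68% × ($30480.00 − $26400.00) = $3314.40 + 25.68% × $4080.00 = $4362.14
Transit Levy: cap $299580.00 − YTD $275650.00 = $23930.00 subject; 2.98% × $23930.00 = $713.11
Unemployment Insurance: 8% × $30480.00 = $2438.40
Total: $4362.14 + $713.11 + $2438.40 = $7513.65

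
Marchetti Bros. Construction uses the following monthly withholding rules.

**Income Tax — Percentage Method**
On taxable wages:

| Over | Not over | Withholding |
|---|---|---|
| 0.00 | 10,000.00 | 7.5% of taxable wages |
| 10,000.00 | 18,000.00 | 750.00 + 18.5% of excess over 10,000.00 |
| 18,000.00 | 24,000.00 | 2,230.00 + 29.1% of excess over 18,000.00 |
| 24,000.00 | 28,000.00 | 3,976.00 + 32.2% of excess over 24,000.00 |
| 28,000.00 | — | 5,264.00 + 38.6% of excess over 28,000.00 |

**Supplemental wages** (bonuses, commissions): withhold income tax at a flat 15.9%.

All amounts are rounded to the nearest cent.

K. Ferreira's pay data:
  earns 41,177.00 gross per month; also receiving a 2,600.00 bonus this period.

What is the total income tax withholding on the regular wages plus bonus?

10,763.72

Income Tax: taxable = 41,177.00
  5,264.00 + 38.6% × (41,177.00 − 28,000.00) = 5,264.00 + 38.6% × 13,177.00 = 10,350.32
Supplemental (15.9% flat on bonus): 15.9% × 2,600.00 = 413.40
Total income tax: 10,350.32 + 413.40 = 10,763.72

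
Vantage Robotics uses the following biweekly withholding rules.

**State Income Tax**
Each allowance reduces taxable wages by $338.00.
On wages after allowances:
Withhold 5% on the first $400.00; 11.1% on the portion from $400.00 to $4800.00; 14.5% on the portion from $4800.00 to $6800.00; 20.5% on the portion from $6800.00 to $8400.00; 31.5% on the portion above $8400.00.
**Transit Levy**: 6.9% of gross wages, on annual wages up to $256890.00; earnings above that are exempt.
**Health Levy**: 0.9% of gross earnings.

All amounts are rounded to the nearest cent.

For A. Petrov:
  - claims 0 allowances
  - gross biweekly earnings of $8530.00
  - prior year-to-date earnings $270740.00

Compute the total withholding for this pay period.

$1244.12

State Income Tax: taxable = $8530.00
  $1126.40 + 31.5% × ($8530.00 − $8400.00) = $1126.40 + 31.5% × $130.00 = $1167.35
Transit Levy: YTD $270740.00 ≥ cap $256890.00 → $0.00
Health Levy: 0.9% × $8530.00 = $76.77
Total: $1167.35 + $0.00 + $76.77 = $1244.12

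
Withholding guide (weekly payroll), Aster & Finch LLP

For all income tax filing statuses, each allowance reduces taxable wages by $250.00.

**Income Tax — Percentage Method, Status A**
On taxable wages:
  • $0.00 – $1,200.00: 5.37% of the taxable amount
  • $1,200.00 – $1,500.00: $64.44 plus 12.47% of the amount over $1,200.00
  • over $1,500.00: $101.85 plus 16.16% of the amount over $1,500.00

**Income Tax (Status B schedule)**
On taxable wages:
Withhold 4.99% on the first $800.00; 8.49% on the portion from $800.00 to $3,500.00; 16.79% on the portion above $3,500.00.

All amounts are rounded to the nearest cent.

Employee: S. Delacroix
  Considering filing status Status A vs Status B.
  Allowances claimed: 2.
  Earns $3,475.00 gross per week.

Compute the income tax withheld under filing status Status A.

Income Tax (Status A): taxable = $3,475.00 − 2×$250.00 = $2,975.00
  $101.85 + 16.16% × ($2,975.00 − $1,500.00) = $101.85 + 16.16% × $1,475.00 = $340.21

$340.21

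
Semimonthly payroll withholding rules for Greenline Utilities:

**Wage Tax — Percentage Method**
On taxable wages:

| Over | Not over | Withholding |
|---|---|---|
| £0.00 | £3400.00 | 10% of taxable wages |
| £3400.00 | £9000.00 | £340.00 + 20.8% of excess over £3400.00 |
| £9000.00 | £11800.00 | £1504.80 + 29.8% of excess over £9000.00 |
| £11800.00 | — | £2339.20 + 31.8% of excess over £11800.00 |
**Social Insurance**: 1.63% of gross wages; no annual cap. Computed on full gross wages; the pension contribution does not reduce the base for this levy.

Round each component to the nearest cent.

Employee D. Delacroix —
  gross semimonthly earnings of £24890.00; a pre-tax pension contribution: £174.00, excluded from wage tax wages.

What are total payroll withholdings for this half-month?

Wage Tax: taxable = £24890.00 − £174.00 = £24716.00
  £2339.20 + 31.8% × (£24716.00 − £11800.00) = £2339.20 + 31.8% × £12916.00 = £6446.49
Social Insurance: 1.63% × £24890.00 = £405.71
Total: £6446.49 + £405.71 = £6852.20

£6852.20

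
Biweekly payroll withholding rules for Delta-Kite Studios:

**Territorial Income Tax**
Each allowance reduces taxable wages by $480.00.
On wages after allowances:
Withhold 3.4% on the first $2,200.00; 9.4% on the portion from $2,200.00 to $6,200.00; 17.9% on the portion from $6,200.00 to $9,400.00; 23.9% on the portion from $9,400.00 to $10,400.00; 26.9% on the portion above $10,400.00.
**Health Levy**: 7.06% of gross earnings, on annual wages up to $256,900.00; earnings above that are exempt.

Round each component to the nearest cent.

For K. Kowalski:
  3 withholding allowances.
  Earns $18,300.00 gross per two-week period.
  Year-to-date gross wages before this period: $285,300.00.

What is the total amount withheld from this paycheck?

Territorial Income Tax: taxable = $18,300.00 − 3×$480.00 = $16,860.00
  $1,262.60 + 26.9% × ($16,860.00 − $10,400.00) = $1,262.60 + 26.9% × $6,460.00 = $3,000.34
Health Levy: YTD $285,300.00 ≥ cap $256,900.00 → $0.00
Total: $3,000.34 + $0.00 = $3,000.34

$3,000.34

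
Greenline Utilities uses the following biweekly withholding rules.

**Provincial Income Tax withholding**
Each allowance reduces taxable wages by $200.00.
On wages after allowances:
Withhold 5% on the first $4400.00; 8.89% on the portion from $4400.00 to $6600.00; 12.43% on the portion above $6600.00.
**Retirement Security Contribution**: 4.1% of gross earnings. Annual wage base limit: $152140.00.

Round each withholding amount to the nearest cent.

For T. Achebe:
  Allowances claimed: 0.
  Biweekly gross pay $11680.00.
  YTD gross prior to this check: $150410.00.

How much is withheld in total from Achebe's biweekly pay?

Provincial Income Tax: taxable = $11680.00
  $415.58 + 12.43% × ($11680.00 − $6600.00) = $415.58 + 12.43% × $5080.00 = $1047.02
Retirement Security Contribution: cap $152140.00 − YTD $150410.00 = $1730.00 subject; 4.1% × $1730.00 = $70.93
Total: $1047.02 + $70.93 = $1117.95

$1117.95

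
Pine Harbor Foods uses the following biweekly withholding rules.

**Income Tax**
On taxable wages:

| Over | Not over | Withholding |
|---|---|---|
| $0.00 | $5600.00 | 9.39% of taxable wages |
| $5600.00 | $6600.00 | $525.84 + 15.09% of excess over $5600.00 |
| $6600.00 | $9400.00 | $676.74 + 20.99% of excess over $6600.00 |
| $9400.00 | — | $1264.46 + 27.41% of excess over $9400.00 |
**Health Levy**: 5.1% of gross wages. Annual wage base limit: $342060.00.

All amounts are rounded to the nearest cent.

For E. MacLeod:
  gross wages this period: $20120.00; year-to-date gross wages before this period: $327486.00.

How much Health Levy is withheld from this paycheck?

Health Levy: cap $342060.00 − YTD $327486.00 = $14574.00 subject; 5.1% × $14574.00 = $743.27

$743.27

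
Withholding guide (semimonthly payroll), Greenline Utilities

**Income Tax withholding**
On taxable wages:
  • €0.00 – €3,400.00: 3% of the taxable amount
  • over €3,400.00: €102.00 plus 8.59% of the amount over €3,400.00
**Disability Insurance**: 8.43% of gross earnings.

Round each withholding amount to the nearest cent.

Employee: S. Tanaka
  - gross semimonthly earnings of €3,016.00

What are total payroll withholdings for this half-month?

Income Tax: taxable = €3,016.00
  3% × €3,016.00 = €90.48
Disability Insurance: 8.43% × €3,016.00 = €254.25
Total: €90.48 + €254.25 = €344.73

€344.73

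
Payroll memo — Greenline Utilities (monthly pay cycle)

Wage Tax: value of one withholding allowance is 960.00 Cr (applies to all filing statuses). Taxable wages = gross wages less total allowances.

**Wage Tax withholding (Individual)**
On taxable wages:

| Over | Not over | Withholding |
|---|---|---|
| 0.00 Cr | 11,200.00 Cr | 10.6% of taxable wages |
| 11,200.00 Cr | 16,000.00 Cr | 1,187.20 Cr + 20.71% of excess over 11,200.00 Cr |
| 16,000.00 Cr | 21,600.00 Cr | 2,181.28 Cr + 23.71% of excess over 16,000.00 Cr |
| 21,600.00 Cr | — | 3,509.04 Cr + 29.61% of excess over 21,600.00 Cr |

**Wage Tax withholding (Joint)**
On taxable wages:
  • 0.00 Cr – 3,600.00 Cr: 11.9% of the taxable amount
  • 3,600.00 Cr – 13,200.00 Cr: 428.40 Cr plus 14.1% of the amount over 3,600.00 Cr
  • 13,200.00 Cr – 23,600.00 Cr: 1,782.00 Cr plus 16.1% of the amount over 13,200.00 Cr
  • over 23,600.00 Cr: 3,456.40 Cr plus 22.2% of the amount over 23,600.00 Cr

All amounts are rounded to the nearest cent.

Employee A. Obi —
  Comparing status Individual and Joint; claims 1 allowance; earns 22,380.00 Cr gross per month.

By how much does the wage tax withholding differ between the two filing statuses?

360.94 Cr

Wage Tax (Individual): taxable = 22,380.00 Cr − 1×960.00 Cr = 21,420.00 Cr
  2,181.28 Cr + 23.71% × (21,420.00 Cr − 16,000.00 Cr) = 2,181.28 Cr + 23.71% × 5,420.00 Cr = 3,466.36 Cr
Wage Tax (Joint): taxable = 22,380.00 Cr − 1×960.00 Cr = 21,420.00 Cr
  1,782.00 Cr + 16.1% × (21,420.00 Cr − 13,200.00 Cr) = 1,782.00 Cr + 16.1% × 8,220.00 Cr = 3,105.42 Cr
Difference: |3,466.36 Cr − 3,105.42 Cr| = 360.94 Cr (higher under Individual)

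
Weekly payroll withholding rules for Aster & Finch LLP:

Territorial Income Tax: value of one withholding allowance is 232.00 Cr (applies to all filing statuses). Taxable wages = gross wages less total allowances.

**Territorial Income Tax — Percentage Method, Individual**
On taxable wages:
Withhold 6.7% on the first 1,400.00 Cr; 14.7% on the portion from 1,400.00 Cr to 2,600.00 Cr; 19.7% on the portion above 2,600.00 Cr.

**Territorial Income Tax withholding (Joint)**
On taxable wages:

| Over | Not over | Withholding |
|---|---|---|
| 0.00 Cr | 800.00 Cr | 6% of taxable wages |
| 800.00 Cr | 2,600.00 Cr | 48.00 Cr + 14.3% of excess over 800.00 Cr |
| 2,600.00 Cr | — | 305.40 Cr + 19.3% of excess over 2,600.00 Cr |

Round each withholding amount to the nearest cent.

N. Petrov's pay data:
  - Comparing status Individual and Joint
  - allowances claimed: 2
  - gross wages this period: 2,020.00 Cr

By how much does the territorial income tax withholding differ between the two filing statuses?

39.38 Cr

Territorial Income Tax (Individual): taxable = 2,020.00 Cr − 2×232.00 Cr = 1,556.00 Cr
  93.80 Cr + 14.7% × (1,556.00 Cr − 1,400.00 Cr) = 93.80 Cr + 14.7% × 156.00 Cr = 116.73 Cr
Territorial Income Tax (Joint): taxable = 2,020.00 Cr − 2×232.00 Cr = 1,556.00 Cr
  48.00 Cr + 14.3% × (1,556.00 Cr − 800.00 Cr) = 48.00 Cr + 14.3% × 756.00 Cr = 156.11 Cr
Difference: |116.73 Cr − 156.11 Cr| = 39.38 Cr (higher under Joint)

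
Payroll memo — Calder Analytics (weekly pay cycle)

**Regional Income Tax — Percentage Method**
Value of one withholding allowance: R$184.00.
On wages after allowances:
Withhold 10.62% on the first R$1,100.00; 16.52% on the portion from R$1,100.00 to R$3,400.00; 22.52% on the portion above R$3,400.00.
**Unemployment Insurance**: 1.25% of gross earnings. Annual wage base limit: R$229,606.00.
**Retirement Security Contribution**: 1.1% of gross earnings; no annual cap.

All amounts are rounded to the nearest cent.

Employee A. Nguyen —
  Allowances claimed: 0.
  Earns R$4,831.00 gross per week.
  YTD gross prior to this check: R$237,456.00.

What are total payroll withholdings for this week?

Regional Income Tax: taxable = R$4,831.00
  R$496.78 + 22.52% × (R$4,831.00 − R$3,400.00) = R$496.78 + 22.52% × R$1,431.00 = R$819.04
Unemployment Insurance: YTD R$237,456.00 ≥ cap R$229,606.00 → R$0.00
Retirement Security Contribution: 1.1% × R$4,831.00 = R$53.14
Total: R$819.04 + R$0.00 + R$53.14 = R$872.18

R$872.18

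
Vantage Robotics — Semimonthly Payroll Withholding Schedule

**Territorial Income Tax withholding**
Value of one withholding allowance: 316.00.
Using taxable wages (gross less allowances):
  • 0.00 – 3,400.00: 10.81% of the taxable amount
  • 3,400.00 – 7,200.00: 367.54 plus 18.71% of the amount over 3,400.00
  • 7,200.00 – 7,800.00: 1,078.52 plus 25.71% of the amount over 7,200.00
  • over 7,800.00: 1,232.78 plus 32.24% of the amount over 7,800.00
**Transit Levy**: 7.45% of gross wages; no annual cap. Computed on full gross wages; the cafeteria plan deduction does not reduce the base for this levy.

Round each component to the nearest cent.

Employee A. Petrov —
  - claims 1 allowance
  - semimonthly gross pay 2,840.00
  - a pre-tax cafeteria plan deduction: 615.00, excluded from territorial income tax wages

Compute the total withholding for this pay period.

Territorial Income Tax: taxable = 2,840.00 − 615.00 − 1×316.00 = 1,909.00
  10.81% × 1,909.00 = 206.36
Transit Levy: 7.45% × 2,840.00 = 211.58
Total: 206.36 + 211.58 = 417.94

417.94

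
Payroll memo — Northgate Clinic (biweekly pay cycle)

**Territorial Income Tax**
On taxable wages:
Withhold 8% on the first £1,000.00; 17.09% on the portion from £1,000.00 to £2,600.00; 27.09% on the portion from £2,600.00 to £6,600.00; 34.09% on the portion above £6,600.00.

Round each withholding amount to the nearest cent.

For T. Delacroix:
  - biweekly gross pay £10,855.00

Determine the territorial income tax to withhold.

£2,887.57

Territorial Income Tax: taxable = £10,855.00
  £1,437.04 + 34.09% × (£10,855.00 − £6,600.00) = £1,437.04 + 34.09% × £4,255.00 = £2,887.57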